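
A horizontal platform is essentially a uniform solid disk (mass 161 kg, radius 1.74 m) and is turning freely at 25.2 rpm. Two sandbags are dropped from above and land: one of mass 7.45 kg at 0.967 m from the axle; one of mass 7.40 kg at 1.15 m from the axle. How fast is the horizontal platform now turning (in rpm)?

ω_f ≈ 23.6 rpm

No external torque acts about the axle; L_before = L_after.
I_p = ½(161)(1.74)² = 243.7 kg·m².
Added inertia Σmr² = (7.45)(0.967)² + (7.40)(1.15)² = 16.75 kg·m²; I_f = 243.7 + 16.75 = 260.5 kg·m².
ω_f = I_p ω_i / I_f = (243.7)(25.2) / 260.5 = 23.58 rpm.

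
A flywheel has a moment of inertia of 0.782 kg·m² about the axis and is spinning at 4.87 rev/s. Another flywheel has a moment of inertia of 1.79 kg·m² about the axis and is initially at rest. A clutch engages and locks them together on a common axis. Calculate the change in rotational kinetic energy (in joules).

The coupling torques are internal; angular momentum about the shared axis is conserved.
Taking A's sense as positive: L = (0.7820)(4.87) = 3.808 kg·m²·rev/s.
Combined I = 0.7820 + 1.790 = 2.572 kg·m².
ω_f = L / I = 3.808 / 2.572 = 1.481 rev/s.
KE_i = ½ΣIω² = 366.1 J; KE_f = ½(2.572)(9.303)² = 111.3 J.

ΔKE ≈ -255 J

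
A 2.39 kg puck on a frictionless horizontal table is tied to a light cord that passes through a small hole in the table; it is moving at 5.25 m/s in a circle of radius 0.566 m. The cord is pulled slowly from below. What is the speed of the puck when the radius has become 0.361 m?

Central (radial) force ⇒ zero torque about the center ⇒ m v r is constant.
v₂ = v₁ r₁ / r₂ = (5.25)(0.566) / (0.361) = 8.231 m/s.

v₂ ≈ 8.23 m/s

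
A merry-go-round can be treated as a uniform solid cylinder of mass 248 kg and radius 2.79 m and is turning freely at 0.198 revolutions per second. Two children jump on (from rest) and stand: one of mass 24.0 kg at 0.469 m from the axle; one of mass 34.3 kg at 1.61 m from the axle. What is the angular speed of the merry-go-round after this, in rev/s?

ω_f ≈ 0.180 rev/s

No external torque acts about the axle; L_before = L_after.
I_p = ½(248)(2.79)² = 965.2 kg·m².
Added inertia Σmr² = (24.0)(0.469)² + (34.3)(1.61)² = 94.19 kg·m²; I_f = 965.2 + 94.19 = 1059 kg·m².
ω_f = I_p ω_i / I_f = (965.2)(0.198) / 1059 = 0.1804 rev/s.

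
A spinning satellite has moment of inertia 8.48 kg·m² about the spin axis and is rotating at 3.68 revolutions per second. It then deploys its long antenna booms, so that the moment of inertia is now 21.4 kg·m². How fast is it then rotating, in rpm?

ω₂ ≈ 87.5 rpm

No external torque acts about the spin axis, so angular momentum is conserved.
ω₂ = I₁ω₁ / I₂ = (8.480)(3.68 rev/s) / (21.40) = 1.458 rev/s = 87.49 rpm.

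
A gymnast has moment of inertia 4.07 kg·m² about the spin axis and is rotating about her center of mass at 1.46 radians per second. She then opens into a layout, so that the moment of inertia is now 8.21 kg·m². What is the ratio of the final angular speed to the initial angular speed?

ω₂/ω₁ ≈ 0.496

With no external torque about the axis, L is conserved: I₁ω₁ = I₂ω₂.
ω₂/ω₁ = I₁/I₂ = 4.070 / 8.210 = 0.4957.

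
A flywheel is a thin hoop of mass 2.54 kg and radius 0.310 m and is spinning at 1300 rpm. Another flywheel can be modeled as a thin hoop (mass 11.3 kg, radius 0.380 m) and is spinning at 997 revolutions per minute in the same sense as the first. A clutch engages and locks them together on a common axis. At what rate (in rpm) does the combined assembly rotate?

|ω_f| ≈ 1040 rpm

The coupling torques are internal; angular momentum about the shared axis is conserved.
Moments of inertia: I_A = (2.54)(0.310)² = 0.2441 kg·m²; I_B = (11.3)(0.380)² = 1.632 kg·m².
Taking A's sense as positive: L = (0.2441)(1300) + (1.632)(997) = 1944 kg·m²·rpm.
Combined I = 0.2441 + 1.632 = 1.876 kg·m².
ω_f = L / I = 1944 / 1.876 = 1036 rpm.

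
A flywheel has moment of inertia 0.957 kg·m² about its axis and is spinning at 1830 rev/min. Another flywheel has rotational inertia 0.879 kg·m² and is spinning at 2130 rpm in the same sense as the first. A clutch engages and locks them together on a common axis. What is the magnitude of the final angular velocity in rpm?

No external torque acts about the common axis, so total angular momentum is conserved.
Taking A's sense as positive: L = (0.9570)(1830) + (0.8790)(2130) = 3624 kg·m²·rpm.
Combined I = 0.9570 + 0.8790 = 1.836 kg·m².
ω_f = L / I = 3624 / 1.836 = 1974 rpm.

|ω_f| ≈ 1970 rpm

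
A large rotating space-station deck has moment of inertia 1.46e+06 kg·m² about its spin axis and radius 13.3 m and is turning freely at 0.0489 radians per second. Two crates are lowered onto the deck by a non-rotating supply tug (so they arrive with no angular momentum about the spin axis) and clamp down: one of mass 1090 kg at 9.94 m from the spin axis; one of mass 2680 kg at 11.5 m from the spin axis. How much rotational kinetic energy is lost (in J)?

energy lost ≈ 420 J

No external torque acts about the spin axis; L_before = L_after.
Added inertia Σmr² = (1090)(9.94)² + (2680)(11.5)² = 4.621e+05 kg·m²; I_f = 1.460e+06 + 4.621e+05 = 1.922e+06 kg·m².
ω_f = I_p ω_i / I_f = (1.460e+06)(0.0489) / 1.922e+06 = 0.03714 rad/s.
KE_i = ½(1.460e+06)(0.04890 rad/s)² = 1746 J; KE_f = ½(1.922e+06)(0.03714)² = 1326 J.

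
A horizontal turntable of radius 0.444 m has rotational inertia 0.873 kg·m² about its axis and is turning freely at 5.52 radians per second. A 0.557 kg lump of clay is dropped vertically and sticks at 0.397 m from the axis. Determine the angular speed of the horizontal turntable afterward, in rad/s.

No external torque acts about the axis; L_before = L_after.
Added inertia Σmr² = (0.557)(0.397)² = 0.08779 kg·m²; I_f = 0.8730 + 0.08779 = 0.9608 kg·m².
ω_f = I_p ω_i / I_f = (0.8730)(5.52) / 0.9608 = 5.016 rad/s.

ω_f ≈ 5.02 rad/s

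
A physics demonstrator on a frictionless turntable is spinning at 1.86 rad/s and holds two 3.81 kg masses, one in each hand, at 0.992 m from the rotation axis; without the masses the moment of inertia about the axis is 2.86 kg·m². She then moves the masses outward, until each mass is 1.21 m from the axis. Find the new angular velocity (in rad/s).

With no external torque about the axis, L is conserved: I₁ω₁ = I₂ω₂.
I₁ = 2.86 + 2(3.81)(0.992)² = 10.36 kg·m²; I₂ = 2.86 + 2(3.81)(1.21)² = 14.02 kg·m².
ω₂ = I₁ω₁ / I₂ = (10.36)(1.86 rad/s) / (14.02) = 1.375 rad/s.

ω₂ ≈ 1.37 rad/s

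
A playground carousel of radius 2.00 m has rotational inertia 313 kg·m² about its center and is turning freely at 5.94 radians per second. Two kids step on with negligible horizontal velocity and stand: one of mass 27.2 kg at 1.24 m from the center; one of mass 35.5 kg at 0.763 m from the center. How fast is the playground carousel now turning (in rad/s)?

ω_f ≈ 4.95 rad/s

No external torque acts about the center; L_before = L_after.
Added inertia Σmr² = (27.2)(1.24)² + (35.5)(0.763)² = 62.49 kg·m²; I_f = 313.0 + 62.49 = 375.5 kg·m².
ω_f = I_p ω_i / I_f = (313.0)(5.94) / 375.5 = 4.951 rad/s.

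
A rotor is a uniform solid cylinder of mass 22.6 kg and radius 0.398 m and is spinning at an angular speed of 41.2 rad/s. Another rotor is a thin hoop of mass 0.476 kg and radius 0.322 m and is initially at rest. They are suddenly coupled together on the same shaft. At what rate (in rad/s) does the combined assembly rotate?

No external torque acts about the common axis, so total angular momentum is conserved.
Moments of inertia: I_A = ½(22.6)(0.398)² = 1.790 kg·m²; I_B = (0.476)(0.322)² = 0.04935 kg·m².
Taking A's sense as positive: L = (1.790)(41.2) = 73.75 kg·m²·rad/s.
Combined I = 1.790 + 0.04935 = 1.839 kg·m².
ω_f = L / I = 73.75 / 1.839 = 40.09 rad/s.

|ω_f| ≈ 40.1 rad/s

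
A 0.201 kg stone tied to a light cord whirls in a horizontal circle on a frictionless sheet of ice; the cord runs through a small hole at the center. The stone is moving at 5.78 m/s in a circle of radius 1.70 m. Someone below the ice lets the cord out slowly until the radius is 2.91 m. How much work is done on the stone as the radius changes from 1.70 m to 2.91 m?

Central (radial) force ⇒ zero torque about the center ⇒ m v r is constant.
v₂ = v₁ r₁ / r₂ = (5.78)(1.70) / (2.91) = 3.377 m/s.
W = ΔKE = ½m(v₂² − v₁²) = -2.212 J.

W ≈ -2.21 J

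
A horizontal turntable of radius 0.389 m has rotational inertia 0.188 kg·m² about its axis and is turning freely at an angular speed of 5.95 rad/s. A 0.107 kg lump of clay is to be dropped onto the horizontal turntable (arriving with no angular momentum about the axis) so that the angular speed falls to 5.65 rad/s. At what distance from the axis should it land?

r ≈ 0.305 m

The added mass arrives with no angular momentum about the axis, and any external torque about the axis is negligible, so the system's angular momentum is conserved.
I_p ω_i = (I_p + m r²) ω_f ⇒ m r² = I_p(ω_i/ω_f − 1) = 0.1880(5.95/5.65 − 1) = 0.009982 kg·m².
r = √(0.009982/0.107) = 0.3054 m.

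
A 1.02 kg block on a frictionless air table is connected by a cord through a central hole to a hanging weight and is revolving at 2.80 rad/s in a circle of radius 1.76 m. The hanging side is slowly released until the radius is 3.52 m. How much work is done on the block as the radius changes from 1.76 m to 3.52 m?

W ≈ -9.29 J

No torque about the axis ⇒ m r₁² ω₁ = m r₂² ω₂.
ω₂ = ω₁ (r₁/r₂)² = (2.80)(1.76/3.52)² = 0.7000 rad/s.
W = ΔKE = ½m(v₂² − v₁²) = -9.289 J.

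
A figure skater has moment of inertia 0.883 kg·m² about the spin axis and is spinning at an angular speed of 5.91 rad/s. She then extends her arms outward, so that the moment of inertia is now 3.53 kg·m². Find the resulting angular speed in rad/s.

No external torque acts about the spin axis, so angular momentum is conserved.
ω₂ = I₁ω₁ / I₂ = (0.8830)(5.91 rad/s) / (3.530) = 1.478 rad/s.

ω₂ ≈ 1.48 rad/s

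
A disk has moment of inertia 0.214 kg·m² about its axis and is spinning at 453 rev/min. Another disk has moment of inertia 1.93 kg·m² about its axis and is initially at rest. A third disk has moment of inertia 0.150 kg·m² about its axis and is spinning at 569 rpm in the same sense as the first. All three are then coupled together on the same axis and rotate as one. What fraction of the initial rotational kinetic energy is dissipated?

fraction ≈ 0.843

The coupling torques are internal; angular momentum about the shared axis is conserved.
Taking A's sense as positive: L = (0.2140)(453) + (0.1500)(569) = 182.3 kg·m²·rpm.
Combined I = 0.2140 + 1.930 + 0.1500 = 2.294 kg·m².
ω_f = L / I = 182.3 / 2.294 = 79.46 rpm.
KE_i = ½ΣIω² = 507.1 J; KE_f = ½(2.294)(8.322)² = 79.43 J.
Fraction dissipated = (KE_i − KE_f)/KE_i = 0.8434.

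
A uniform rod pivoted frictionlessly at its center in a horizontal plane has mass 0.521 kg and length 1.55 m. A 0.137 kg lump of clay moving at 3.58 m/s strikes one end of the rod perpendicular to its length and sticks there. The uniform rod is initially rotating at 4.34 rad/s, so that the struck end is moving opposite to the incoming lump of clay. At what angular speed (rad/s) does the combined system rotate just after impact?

The axle reaction passes through the pivot and exerts no torque about it; angular momentum about the pivot is conserved through the impact.
I_p = (1/12)(0.521)(1.55)² = 0.1043 kg·m². Taking the sense of the lump of clay's angular momentum as positive, L_{lump} = m v R = (0.137)(3.58)(1.55/2) = 0.3801 kg·m²/s.
L_i = −I_p ω_p + m v R = −(0.1043)(4.34) + 0.3801 = -0.07259 kg·m²/s.
After sticking, I_f = I_p + m R² = 0.1043 + (0.137)(1.55/2)² = 0.1866 kg·m².
ω_f = L_i / I_f = -0.07259 / 0.1866 = -0.3890 rad/s.

|ω_f| ≈ 0.389 rad/s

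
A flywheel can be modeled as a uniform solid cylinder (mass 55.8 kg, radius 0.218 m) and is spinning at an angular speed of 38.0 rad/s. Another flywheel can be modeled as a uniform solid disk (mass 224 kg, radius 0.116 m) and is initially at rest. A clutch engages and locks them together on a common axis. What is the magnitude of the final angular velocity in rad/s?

|ω_f| ≈ 17.8 rad/s

No external torque acts about the common axis, so total angular momentum is conserved.
Moments of inertia: I_A = ½(55.8)(0.218)² = 1.326 kg·m²; I_B = ½(224)(0.116)² = 1.507 kg·m².
Taking A's sense as positive: L = (1.326)(38.0) = 50.38 kg·m²·rad/s.
Combined I = 1.326 + 1.507 = 2.833 kg·m².
ω_f = L / I = 50.38 / 2.833 = 17.79 rad/s.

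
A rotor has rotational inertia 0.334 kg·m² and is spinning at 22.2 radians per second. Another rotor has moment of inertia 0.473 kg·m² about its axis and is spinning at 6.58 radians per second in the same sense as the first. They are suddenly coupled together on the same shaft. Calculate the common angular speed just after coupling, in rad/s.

|ω_f| ≈ 13.0 rad/s

The coupling torques are internal; angular momentum about the shared axis is conserved.
Taking A's sense as positive: L = (0.3340)(22.2) + (0.4730)(6.58) = 10.53 kg·m²·rad/s.
Combined I = 0.3340 + 0.4730 = 0.8070 kg·m².
ω_f = L / I = 10.53 / 0.8070 = 13.04 rad/s.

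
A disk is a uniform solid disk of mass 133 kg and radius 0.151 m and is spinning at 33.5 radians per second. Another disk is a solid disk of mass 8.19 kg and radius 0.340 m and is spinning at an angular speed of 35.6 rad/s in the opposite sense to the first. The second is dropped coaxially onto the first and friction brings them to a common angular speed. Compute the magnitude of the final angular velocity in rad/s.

|ω_f| ≈ 17.1 rad/s

No external torque acts about the common axis, so total angular momentum is conserved.
Moments of inertia: I_A = ½(133)(0.151)² = 1.516 kg·m²; I_B = ½(8.19)(0.340)² = 0.4734 kg·m².
Taking A's sense as positive: L = (1.516)(33.5) − (0.4734)(35.6) = 33.94 kg·m²·rad/s.
Combined I = 1.516 + 0.4734 = 1.990 kg·m².
ω_f = L / I = 33.94 / 1.990 = 17.06 rad/s.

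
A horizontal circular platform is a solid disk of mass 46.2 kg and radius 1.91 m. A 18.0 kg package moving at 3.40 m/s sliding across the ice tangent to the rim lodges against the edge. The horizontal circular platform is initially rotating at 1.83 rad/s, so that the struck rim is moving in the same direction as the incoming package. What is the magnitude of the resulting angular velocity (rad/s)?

|ω_f| ≈ 1.81 rad/s

About the central axle the impulsive forces during the collision are internal, so angular momentum about that axis is conserved.
I_p = ½(46.2)(1.91)² = 84.27 kg·m². Taking the sense of the package's angular momentum as positive, L_{package} = m v R = (18.0)(3.40)(1.91) = 116.9 kg·m²/s.
L_i = +I_p ω_p + m v R = +(84.27)(1.83) + 116.9 = 271.1 kg·m²/s.
After sticking, I_f = I_p + m R² = 84.27 + (18.0)(1.91)² = 149.9 kg·m².
ω_f = L_i / I_f = 271.1 / 149.9 = 1.808 rad/s.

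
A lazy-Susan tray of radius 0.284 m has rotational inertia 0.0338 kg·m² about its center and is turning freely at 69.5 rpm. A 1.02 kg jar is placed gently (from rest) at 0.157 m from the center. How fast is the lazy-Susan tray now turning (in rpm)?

ω_f ≈ 39.9 rpm

No external torque acts about the center; L_before = L_after.
Added inertia Σmr² = (1.02)(0.157)² = 0.02514 kg·m²; I_f = 0.03380 + 0.02514 = 0.05894 kg·m².
ω_f = I_p ω_i / I_f = (0.03380)(69.5) / 0.05894 = 39.85 rpm.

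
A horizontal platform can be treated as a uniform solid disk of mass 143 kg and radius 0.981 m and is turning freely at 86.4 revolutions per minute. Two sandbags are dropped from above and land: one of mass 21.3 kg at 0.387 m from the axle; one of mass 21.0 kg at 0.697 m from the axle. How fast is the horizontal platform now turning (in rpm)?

The added mass arrives with no angular momentum about the axle, and any external torque about the axle is negligible, so the system's angular momentum is conserved.
I_p = ½(143)(0.981)² = 68.81 kg·m².
Added inertia Σmr² = (21.3)(0.387)² + (21.0)(0.697)² = 13.39 kg·m²; I_f = 68.81 + 13.39 = 82.20 kg·m².
ω_f = I_p ω_i / I_f = (68.81)(86.4) / 82.20 = 72.32 rpm.

ω_f ≈ 72.3 rpm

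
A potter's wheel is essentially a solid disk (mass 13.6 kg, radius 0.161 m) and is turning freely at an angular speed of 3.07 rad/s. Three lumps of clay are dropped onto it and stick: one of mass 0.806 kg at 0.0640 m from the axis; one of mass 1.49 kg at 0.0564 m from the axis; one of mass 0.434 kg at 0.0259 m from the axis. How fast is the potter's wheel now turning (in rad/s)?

The added mass arrives with no angular momentum about the axis, and any external torque about the axis is negligible, so the system's angular momentum is conserved.
I_p = ½(13.6)(0.161)² = 0.1763 kg·m².
Added inertia Σmr² = (0.806)(0.0640)² + (1.49)(0.0564)² + (0.434)(0.0259)² = 0.008332 kg·m²; I_f = 0.1763 + 0.008332 = 0.1846 kg·m².
ω_f = I_p ω_i / I_f = (0.1763)(3.07) / 0.1846 = 2.931 rad/s.

ω_f ≈ 2.93 rad/s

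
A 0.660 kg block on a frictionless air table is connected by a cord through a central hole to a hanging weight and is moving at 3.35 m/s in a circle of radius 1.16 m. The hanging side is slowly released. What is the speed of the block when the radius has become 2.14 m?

The only horizontal force on the mass is along the cord (radial), so it exerts no torque about the hole and angular momentum m v r is conserved.
v₂ = v₁ r₁ / r₂ = (3.35)(1.16) / (2.14) = 1.816 m/s.

v₂ ≈ 1.82 m/s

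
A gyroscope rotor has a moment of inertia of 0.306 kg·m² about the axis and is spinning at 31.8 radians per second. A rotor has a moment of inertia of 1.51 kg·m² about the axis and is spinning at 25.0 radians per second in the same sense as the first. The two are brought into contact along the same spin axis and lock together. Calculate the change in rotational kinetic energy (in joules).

ΔKE ≈ -5.88 J

The coupling torques are internal; angular momentum about the shared axis is conserved.
Taking A's sense as positive: L = (0.3060)(31.8) + (1.510)(25.0) = 47.48 kg·m²·rad/s.
Combined I = 0.3060 + 1.510 = 1.816 kg·m².
ω_f = L / I = 47.48 / 1.816 = 26.15 rad/s.
KE_i = ½ΣIω² = 626.6 J; KE_f = ½(1.816)(26.15)² = 620.7 J.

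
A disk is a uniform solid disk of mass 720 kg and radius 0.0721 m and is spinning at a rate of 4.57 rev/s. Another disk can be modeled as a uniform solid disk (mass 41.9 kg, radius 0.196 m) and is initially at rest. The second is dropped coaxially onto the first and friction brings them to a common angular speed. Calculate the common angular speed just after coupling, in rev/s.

The coupling torques are internal; angular momentum about the shared axis is conserved.
Moments of inertia: I_A = ½(720)(0.0721)² = 1.871 kg·m²; I_B = ½(41.9)(0.196)² = 0.8048 kg·m².
Taking A's sense as positive: L = (1.871)(4.57) = 8.552 kg·m²·rev/s.
Combined I = 1.871 + 0.8048 = 2.676 kg·m².
ω_f = L / I = 8.552 / 2.676 = 3.196 rev/s.

|ω_f| ≈ 3.20 rev/s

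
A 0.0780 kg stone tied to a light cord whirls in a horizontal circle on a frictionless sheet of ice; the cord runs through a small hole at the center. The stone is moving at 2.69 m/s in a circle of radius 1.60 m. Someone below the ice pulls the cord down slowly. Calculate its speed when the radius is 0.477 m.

v₂ ≈ 9.02 m/s

Central (radial) force ⇒ zero torque about the center ⇒ m v r is constant.
v₂ = v₁ r₁ / r₂ = (2.69)(1.60) / (0.477) = 9.023 m/s.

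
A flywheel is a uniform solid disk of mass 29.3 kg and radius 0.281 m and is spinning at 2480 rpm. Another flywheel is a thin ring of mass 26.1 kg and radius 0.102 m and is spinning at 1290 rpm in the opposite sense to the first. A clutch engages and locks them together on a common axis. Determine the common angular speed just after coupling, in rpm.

|ω_f| ≈ 1760 rpm

The coupling torques are internal; angular momentum about the shared axis is conserved.
Moments of inertia: I_A = ½(29.3)(0.281)² = 1.157 kg·m²; I_B = (26.1)(0.102)² = 0.2715 kg·m².
Taking A's sense as positive: L = (1.157)(2480) − (0.2715)(1290) = 2519 kg·m²·rpm.
Combined I = 1.157 + 0.2715 = 1.428 kg·m².
ω_f = L / I = 2519 / 1.428 = 1763 rpm.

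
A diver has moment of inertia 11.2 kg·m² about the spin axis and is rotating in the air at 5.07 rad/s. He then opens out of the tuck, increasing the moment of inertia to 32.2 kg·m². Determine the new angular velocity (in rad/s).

ω₂ ≈ 1.76 rad/s

Angular momentum about the spin axis is conserved since the torque about it is zero.
ω₂ = I₁ω₁ / I₂ = (11.20)(5.07 rad/s) / (32.20) = 1.763 rad/s.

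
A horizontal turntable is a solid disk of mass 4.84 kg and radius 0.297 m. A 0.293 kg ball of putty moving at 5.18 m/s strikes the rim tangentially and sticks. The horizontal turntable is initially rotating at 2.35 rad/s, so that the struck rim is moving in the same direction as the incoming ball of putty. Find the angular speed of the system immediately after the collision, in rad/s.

|ω_f| ≈ 3.98 rad/s

About the axle the impulsive forces during the collision are internal, so angular momentum about that axis is conserved.
I_p = ½(4.84)(0.297)² = 0.2135 kg·m². Taking the sense of the ball of putty's angular momentum as positive, L_{ball} = m v R = (0.293)(5.18)(0.297) = 0.4508 kg·m²/s.
L_i = +I_p ω_p + m v R = +(0.2135)(2.35) + 0.4508 = 0.9524 kg·m²/s.
After sticking, I_f = I_p + m R² = 0.2135 + (0.293)(0.297)² = 0.2393 kg·m².
ω_f = L_i / I_f = 0.9524 / 0.2393 = 3.980 rad/s.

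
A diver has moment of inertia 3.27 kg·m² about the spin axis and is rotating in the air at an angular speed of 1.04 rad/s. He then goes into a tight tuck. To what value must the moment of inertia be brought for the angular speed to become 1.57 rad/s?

I₂ ≈ 2.17 kg·m²

With no external torque about the axis, L is conserved: I₁ω₁ = I₂ω₂.
I₂ = I₁ω₁ / ω₂ = (3.27)(1.04) / (1.57) = 2.166 kg·m².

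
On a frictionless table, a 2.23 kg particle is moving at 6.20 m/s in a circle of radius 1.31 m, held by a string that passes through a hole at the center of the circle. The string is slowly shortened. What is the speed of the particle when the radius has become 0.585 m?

Central (radial) force ⇒ zero torque about the center ⇒ m v r is constant.
v₂ = v₁ r₁ / r₂ = (6.20)(1.31) / (0.585) = 13.88 m/s.

v₂ ≈ 13.9 m/s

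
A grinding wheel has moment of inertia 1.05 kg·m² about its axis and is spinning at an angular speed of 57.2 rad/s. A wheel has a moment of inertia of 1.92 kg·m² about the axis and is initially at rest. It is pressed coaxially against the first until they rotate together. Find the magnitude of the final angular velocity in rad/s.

No external torque acts about the common axis, so total angular momentum is conserved.
Taking A's sense as positive: L = (1.050)(57.2) = 60.06 kg·m²·rad/s.
Combined I = 1.050 + 1.920 = 2.970 kg·m².
ω_f = L / I = 60.06 / 2.970 = 20.22 rad/s.

|ω_f| ≈ 20.2 rad/s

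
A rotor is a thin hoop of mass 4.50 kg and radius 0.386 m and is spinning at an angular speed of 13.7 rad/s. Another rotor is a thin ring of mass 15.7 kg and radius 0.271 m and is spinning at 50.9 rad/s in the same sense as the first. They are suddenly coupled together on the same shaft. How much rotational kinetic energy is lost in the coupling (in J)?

ΔKE lost ≈ 293 J

The coupling torques are internal; angular momentum about the shared axis is conserved.
Moments of inertia: I_A = (4.50)(0.386)² = 0.6705 kg·m²; I_B = (15.7)(0.271)² = 1.153 kg·m².
Taking A's sense as positive: L = (0.6705)(13.7) + (1.153)(50.9) = 67.87 kg·m²·rad/s.
Combined I = 0.6705 + 1.153 = 1.824 kg·m².
ω_f = L / I = 67.87 / 1.824 = 37.22 rad/s.
KE_i = ½ΣIω² = 1557 J; KE_f = ½(1.824)(37.22)² = 1263 J.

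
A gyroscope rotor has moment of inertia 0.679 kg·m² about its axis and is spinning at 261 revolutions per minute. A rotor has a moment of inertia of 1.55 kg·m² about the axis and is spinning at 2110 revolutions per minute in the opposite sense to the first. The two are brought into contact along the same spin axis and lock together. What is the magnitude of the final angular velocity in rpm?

The coupling torques are internal; angular momentum about the shared axis is conserved.
Taking A's sense as positive: L = (0.6790)(261) − (1.550)(2110) = -3093 kg·m²·rpm.
Combined I = 0.6790 + 1.550 = 2.229 kg·m².
ω_f = L / I = -3093 / 2.229 = -1388 rpm.

|ω_f| ≈ 1390 rpm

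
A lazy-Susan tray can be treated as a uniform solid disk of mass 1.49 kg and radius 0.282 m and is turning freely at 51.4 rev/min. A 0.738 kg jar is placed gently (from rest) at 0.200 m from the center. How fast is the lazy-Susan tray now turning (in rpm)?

The added mass arrives with no angular momentum about the center, and any external torque about the center is negligible, so the system's angular momentum is conserved.
I_p = ½(1.49)(0.282)² = 0.05925 kg·m².
Added inertia Σmr² = (0.738)(0.200)² = 0.02952 kg·m²; I_f = 0.05925 + 0.02952 = 0.08877 kg·m².
ω_f = I_p ω_i / I_f = (0.05925)(51.4) / 0.08877 = 34.31 rpm.

ω_f ≈ 34.3 rpm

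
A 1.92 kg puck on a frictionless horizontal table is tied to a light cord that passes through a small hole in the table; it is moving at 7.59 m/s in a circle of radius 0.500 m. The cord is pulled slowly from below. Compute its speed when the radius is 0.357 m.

v₂ ≈ 10.6 m/s

Central (radial) force ⇒ zero torque about the center ⇒ m v r is constant.
v₂ = v₁ r₁ / r₂ = (7.59)(0.500) / (0.357) = 10.63 m/s.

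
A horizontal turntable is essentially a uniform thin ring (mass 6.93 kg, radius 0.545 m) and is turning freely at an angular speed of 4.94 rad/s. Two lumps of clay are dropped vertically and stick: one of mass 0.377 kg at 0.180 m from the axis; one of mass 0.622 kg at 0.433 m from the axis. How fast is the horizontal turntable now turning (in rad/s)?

No external torque acts about the axis; L_before = L_after.
I_p = (6.93)(0.545)² = 2.058 kg·m².
Added inertia Σmr² = (0.377)(0.180)² + (0.622)(0.433)² = 0.1288 kg·m²; I_f = 2.058 + 0.1288 = 2.187 kg·m².
ω_f = I_p ω_i / I_f = (2.058)(4.94) / 2.187 = 4.649 rad/s.

ω_f ≈ 4.65 rad/s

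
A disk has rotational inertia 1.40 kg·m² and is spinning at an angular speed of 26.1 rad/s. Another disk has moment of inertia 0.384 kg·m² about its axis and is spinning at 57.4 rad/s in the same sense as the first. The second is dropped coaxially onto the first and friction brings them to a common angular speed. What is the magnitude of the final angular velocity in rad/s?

|ω_f| ≈ 32.8 rad/s

No external torque acts about the common axis, so total angular momentum is conserved.
Taking A's sense as positive: L = (1.400)(26.1) + (0.3840)(57.4) = 58.58 kg·m²·rad/s.
Combined I = 1.400 + 0.3840 = 1.784 kg·m².
ω_f = L / I = 58.58 / 1.784 = 32.84 rad/s.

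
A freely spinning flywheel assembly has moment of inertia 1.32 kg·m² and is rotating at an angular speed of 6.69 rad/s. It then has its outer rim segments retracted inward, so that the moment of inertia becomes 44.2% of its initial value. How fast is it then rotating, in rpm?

With no external torque about the axis, L is conserved: I₁ω₁ = I₂ω₂.
I₂ = 0.442 × 1.32 = 0.5834 kg·m².
ω₂ = I₁ω₁ / I₂ = (1.320)(6.69 rad/s) / (0.5834) = 15.14 rad/s = 144.5 rpm.

ω₂ ≈ 145 rpm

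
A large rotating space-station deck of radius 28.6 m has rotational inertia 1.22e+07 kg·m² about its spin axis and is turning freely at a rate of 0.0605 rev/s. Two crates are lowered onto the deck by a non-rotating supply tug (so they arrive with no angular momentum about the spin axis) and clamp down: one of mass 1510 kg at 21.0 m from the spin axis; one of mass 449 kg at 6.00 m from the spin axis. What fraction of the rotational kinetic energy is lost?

fraction ≈ 0.0529

The added mass arrives with no angular momentum about the spin axis, and any external torque about the spin axis is negligible, so the system's angular momentum is conserved.
Added inertia Σmr² = (1510)(21.0)² + (449)(6.00)² = 6.821e+05 kg·m²; I_f = 1.220e+07 + 6.821e+05 = 1.288e+07 kg·m².
ω_f = I_p ω_i / I_f = (1.220e+07)(0.0605) / 1.288e+07 = 0.05730 rev/s.
KE_i = ½(1.220e+07)(0.3801 rad/s)² = 8.815e+05 J; KE_f = ½(1.288e+07)(0.3600)² = 8.348e+05 J.
Fraction lost = 0.05295.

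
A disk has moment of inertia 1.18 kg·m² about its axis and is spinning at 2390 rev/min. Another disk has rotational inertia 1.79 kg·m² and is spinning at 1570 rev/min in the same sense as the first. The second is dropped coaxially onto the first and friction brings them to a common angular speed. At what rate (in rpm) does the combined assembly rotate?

No external torque acts about the common axis, so total angular momentum is conserved.
Taking A's sense as positive: L = (1.180)(2390) + (1.790)(1570) = 5630 kg·m²·rpm.
Combined I = 1.180 + 1.790 = 2.970 kg·m².
ω_f = L / I = 5630 / 2.970 = 1896 rpm.

|ω_f| ≈ 1900 rpm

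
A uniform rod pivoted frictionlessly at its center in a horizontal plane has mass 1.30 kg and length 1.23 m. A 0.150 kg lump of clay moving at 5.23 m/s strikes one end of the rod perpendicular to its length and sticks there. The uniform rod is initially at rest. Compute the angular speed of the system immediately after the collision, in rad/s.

|ω_f| ≈ 2.19 rad/s

The axle reaction passes through the pivot and exerts no torque about it; angular momentum about the pivot is conserved through the impact.
I_p = (1/12)(1.30)(1.23)² = 0.1639 kg·m². Taking the sense of the lump of clay's angular momentum as positive, L_{lump} = m v R = (0.150)(5.23)(1.23/2) = 0.4825 kg·m²/s.
L_i = 0 + 0.4825 = 0.4825 kg·m²/s.
After sticking, I_f = I_p + m R² = 0.1639 + (0.150)(1.23/2)² = 0.2206 kg·m².
ω_f = L_i / I_f = 0.4825 / 0.2206 = 2.187 rad/s.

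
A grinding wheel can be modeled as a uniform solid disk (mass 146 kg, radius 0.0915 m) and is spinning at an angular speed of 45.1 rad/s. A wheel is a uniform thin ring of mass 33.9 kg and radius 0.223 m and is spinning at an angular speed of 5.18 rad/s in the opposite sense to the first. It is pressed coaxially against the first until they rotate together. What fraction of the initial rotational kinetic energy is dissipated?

fraction ≈ 0.880

No external torque acts about the common axis, so total angular momentum is conserved.
Moments of inertia: I_A = ½(146)(0.0915)² = 0.6112 kg·m²; I_B = (33.9)(0.223)² = 1.686 kg·m².
Taking A's sense as positive: L = (0.6112)(45.1) − (1.686)(5.18) = 18.83 kg·m²·rad/s.
Combined I = 0.6112 + 1.686 = 2.297 kg·m².
ω_f = L / I = 18.83 / 2.297 = 8.198 rad/s.
KE_i = ½ΣIω² = 644.2 J; KE_f = ½(2.297)(8.198)² = 77.19 J.
Fraction dissipated = (KE_i − KE_f)/KE_i = 0.8802.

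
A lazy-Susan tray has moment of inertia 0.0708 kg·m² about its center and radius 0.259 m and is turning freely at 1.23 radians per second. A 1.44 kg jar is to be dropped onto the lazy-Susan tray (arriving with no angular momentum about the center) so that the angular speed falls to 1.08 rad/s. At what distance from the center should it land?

r ≈ 0.0826 m

No external torque acts about the center; L_before = L_after.
I_p ω_i = (I_p + m r²) ω_f ⇒ m r² = I_p(ω_i/ω_f − 1) = 0.07080(1.23/1.08 − 1) = 0.009833 kg·m².
r = √(0.009833/1.44) = 0.08264 m.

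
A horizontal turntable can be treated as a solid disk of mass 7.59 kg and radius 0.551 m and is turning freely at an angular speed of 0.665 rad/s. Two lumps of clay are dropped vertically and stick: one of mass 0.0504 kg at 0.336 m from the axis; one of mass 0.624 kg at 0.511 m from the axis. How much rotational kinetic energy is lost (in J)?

energy lost ≈ 0.0325 J

No external torque acts about the axis; L_before = L_after.
I_p = ½(7.59)(0.551)² = 1.152 kg·m².
Added inertia Σmr² = (0.0504)(0.336)² + (0.624)(0.511)² = 0.1686 kg·m²; I_f = 1.152 + 0.1686 = 1.321 kg·m².
ω_f = I_p ω_i / I_f = (1.152)(0.665) / 1.321 = 0.5801 rad/s.
KE_i = ½(1.152)(0.6650 rad/s)² = 0.2548 J; KE_f = ½(1.321)(0.5801)² = 0.2222 J.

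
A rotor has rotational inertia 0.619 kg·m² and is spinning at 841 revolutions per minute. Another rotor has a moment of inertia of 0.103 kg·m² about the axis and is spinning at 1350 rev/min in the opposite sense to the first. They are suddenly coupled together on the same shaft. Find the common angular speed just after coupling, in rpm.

No external torque acts about the common axis, so total angular momentum is conserved.
Taking A's sense as positive: L = (0.6190)(841) − (0.1030)(1350) = 381.5 kg·m²·rpm.
Combined I = 0.6190 + 0.1030 = 0.7220 kg·m².
ω_f = L / I = 381.5 / 0.7220 = 528.4 rpm.

|ω_f| ≈ 528 rpm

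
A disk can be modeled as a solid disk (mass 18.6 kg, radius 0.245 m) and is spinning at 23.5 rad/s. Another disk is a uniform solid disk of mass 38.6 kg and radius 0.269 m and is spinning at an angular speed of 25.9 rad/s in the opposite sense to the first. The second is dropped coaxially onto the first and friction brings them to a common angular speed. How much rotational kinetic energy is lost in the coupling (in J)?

The coupling torques are internal; angular momentum about the shared axis is conserved.
Moments of inertia: I_A = ½(18.6)(0.245)² = 0.5582 kg·m²; I_B = ½(38.6)(0.269)² = 1.397 kg·m².
Taking A's sense as positive: L = (0.5582)(23.5) − (1.397)(25.9) = -23.05 kg·m²·rad/s.
Combined I = 0.5582 + 1.397 = 1.955 kg·m².
ω_f = L / I = -23.05 / 1.955 = -11.79 rad/s.
KE_i = ½ΣIω² = 622.6 J; KE_f = ½(1.955)(11.79)² = 135.9 J.

ΔKE lost ≈ 487 J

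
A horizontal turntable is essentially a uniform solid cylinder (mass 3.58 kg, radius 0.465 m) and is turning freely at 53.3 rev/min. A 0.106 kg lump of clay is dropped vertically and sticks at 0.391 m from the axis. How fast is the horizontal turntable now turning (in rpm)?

ω_f ≈ 51.2 rpm

The added mass arrives with no angular momentum about the axis, and any external torque about the axis is negligible, so the system's angular momentum is conserved.
I_p = ½(3.58)(0.465)² = 0.3870 kg·m².
Added inertia Σmr² = (0.106)(0.391)² = 0.01621 kg·m²; I_f = 0.3870 + 0.01621 = 0.4032 kg·m².
ω_f = I_p ω_i / I_f = (0.3870)(53.3) / 0.4032 = 51.16 rpm.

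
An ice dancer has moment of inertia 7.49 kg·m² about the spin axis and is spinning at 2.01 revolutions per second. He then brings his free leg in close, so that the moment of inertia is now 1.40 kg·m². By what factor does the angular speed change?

No external torque acts about the spin axis, so angular momentum is conserved.
ω₂/ω₁ = I₁/I₂ = 7.490 / 1.400 = 5.350.

ω₂/ω₁ ≈ 5.35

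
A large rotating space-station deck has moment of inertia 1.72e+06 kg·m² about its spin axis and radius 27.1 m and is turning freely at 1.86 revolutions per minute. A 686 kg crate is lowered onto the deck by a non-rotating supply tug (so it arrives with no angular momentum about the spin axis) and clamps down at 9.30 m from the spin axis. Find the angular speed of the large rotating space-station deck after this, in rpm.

ω_f ≈ 1.80 rpm

No external torque acts about the spin axis; L_before = L_after.
Added inertia Σmr² = (686)(9.30)² = 59330 kg·m²; I_f = 1.720e+06 + 59330 = 1.779e+06 kg·m².
ω_f = I_p ω_i / I_f = (1.720e+06)(1.86) / 1.779e+06 = 1.798 rpm.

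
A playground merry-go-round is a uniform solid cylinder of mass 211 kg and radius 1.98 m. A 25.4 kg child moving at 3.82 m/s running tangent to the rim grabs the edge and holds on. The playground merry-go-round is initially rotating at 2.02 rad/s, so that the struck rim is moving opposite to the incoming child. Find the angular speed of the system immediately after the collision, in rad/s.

About the axle the impulsive forces during the collision are internal, so angular momentum about that axis is conserved.
I_p = ½(211)(1.98)² = 413.6 kg·m². Taking the sense of the child's angular momentum as positive, L_{child} = m v R = (25.4)(3.82)(1.98) = 192.1 kg·m²/s.
L_i = −I_p ω_p + m v R = −(413.6)(2.02) + 192.1 = -643.4 kg·m²/s.
After sticking, I_f = I_p + m R² = 413.6 + (25.4)(1.98)² = 513.2 kg·m².
ω_f = L_i / I_f = -643.4 / 513.2 = -1.254 rad/s.

|ω_f| ≈ 1.25 rad/s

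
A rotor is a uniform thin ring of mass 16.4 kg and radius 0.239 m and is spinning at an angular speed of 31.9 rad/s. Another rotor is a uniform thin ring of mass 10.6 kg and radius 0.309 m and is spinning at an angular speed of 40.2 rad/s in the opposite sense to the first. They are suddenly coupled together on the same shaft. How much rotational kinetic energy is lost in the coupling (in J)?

ΔKE lost ≈ 1260 J

The coupling torques are internal; angular momentum about the shared axis is conserved.
Moments of inertia: I_A = (16.4)(0.239)² = 0.9368 kg·m²; I_B = (10.6)(0.309)² = 1.012 kg·m².
Taking A's sense as positive: L = (0.9368)(31.9) − (1.012)(40.2) = -10.80 kg·m²·rad/s.
Combined I = 0.9368 + 1.012 = 1.949 kg·m².
ω_f = L / I = -10.80 / 1.949 = -5.543 rad/s.
KE_i = ½ΣIω² = 1294 J; KE_f = ½(1.949)(5.543)² = 29.94 J.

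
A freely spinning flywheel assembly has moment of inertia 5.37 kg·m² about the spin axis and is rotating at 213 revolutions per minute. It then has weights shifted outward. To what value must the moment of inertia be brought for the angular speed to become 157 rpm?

I₂ ≈ 7.29 kg·m²

With no external torque about the axis, L is conserved: I₁ω₁ = I₂ω₂.
I₂ = I₁ω₁ / ω₂ = (5.37)(213) / (157) = 7.285 kg·m².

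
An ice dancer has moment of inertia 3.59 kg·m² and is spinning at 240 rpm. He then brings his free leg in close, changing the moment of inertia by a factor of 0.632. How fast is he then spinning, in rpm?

Angular momentum about the spin axis is conserved since the torque about it is zero.
I₂ = 0.632 × 3.59 = 2.269 kg·m².
ω₂ = I₁ω₁ / I₂ = (3.590)(240 rpm) / (2.269) = 379.7 rpm.

ω₂ ≈ 380 rpm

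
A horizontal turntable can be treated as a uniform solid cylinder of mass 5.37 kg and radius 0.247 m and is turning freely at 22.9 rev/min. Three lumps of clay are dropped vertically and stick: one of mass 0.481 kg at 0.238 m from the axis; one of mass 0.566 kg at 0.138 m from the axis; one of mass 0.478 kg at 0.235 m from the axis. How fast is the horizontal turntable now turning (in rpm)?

No external torque acts about the axis; L_before = L_after.
I_p = ½(5.37)(0.247)² = 0.1638 kg·m².
Added inertia Σmr² = (0.481)(0.238)² + (0.566)(0.138)² + (0.478)(0.235)² = 0.06442 kg·m²; I_f = 0.1638 + 0.06442 = 0.2282 kg·m².
ω_f = I_p ω_i / I_f = (0.1638)(22.9) / 0.2282 = 16.44 rpm.

ω_f ≈ 16.4 rpm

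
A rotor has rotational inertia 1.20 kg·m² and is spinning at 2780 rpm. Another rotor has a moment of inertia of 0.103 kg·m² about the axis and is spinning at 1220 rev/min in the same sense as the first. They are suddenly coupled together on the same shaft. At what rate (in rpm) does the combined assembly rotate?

No external torque acts about the common axis, so total angular momentum is conserved.
Taking A's sense as positive: L = (1.200)(2780) + (0.1030)(1220) = 3462 kg·m²·rpm.
Combined I = 1.200 + 0.1030 = 1.303 kg·m².
ω_f = L / I = 3462 / 1.303 = 2657 rpm.

|ω_f| ≈ 2660 rpm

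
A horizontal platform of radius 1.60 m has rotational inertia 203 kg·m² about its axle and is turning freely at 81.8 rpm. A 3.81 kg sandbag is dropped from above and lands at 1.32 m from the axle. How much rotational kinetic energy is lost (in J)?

energy lost ≈ 236 J

No external torque acts about the axle; L_before = L_after.
Added inertia Σmr² = (3.81)(1.32)² = 6.639 kg·m²; I_f = 203.0 + 6.639 = 209.6 kg·m².
ω_f = I_p ω_i / I_f = (203.0)(81.8) / 209.6 = 79.21 rpm.
KE_i = ½(203.0)(8.566 rad/s)² = 7448 J; KE_f = ½(209.6)(8.295)² = 7212 J.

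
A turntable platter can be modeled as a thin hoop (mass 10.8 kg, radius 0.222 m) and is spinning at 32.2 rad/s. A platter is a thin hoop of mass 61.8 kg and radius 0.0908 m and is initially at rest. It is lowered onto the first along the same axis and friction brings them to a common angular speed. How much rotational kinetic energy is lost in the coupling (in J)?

The coupling torques are internal; angular momentum about the shared axis is conserved.
Moments of inertia: I_A = (10.8)(0.222)² = 0.5323 kg·m²; I_B = (61.8)(0.0908)² = 0.5095 kg·m².
Taking A's sense as positive: L = (0.5323)(32.2) = 17.14 kg·m²·rad/s.
Combined I = 0.5323 + 0.5095 = 1.042 kg·m².
ω_f = L / I = 17.14 / 1.042 = 16.45 rad/s.
KE_i = ½ΣIω² = 275.9 J; KE_f = ½(1.042)(16.45)² = 141.0 J.

ΔKE lost ≈ 135 J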